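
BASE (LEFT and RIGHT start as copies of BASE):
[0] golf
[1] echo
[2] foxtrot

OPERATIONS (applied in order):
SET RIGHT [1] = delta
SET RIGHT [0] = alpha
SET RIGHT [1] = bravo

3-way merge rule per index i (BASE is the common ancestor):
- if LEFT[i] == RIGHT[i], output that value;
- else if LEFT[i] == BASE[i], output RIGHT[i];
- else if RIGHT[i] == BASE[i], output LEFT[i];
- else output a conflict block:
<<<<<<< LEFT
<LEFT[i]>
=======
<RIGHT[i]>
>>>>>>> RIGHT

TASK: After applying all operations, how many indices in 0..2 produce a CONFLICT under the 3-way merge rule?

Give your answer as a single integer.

Final LEFT:  [golf, echo, foxtrot]
Final RIGHT: [alpha, bravo, foxtrot]
i=0: L=golf=BASE, R=alpha -> take RIGHT -> alpha
i=1: L=echo=BASE, R=bravo -> take RIGHT -> bravo
i=2: L=foxtrot R=foxtrot -> agree -> foxtrot
Conflict count: 0

Answer: 0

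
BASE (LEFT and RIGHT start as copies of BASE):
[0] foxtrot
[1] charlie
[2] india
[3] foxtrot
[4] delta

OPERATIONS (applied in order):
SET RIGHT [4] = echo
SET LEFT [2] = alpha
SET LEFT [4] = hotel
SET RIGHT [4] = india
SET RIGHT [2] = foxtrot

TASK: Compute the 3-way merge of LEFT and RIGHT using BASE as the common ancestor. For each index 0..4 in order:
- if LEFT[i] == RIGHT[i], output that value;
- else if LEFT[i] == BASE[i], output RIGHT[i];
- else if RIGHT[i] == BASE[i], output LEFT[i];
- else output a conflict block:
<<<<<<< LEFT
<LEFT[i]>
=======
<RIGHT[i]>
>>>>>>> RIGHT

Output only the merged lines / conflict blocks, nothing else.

Answer: foxtrot
charlie
<<<<<<< LEFT
alpha
=======
foxtrot
>>>>>>> RIGHT
foxtrot
<<<<<<< LEFT
hotel
=======
india
>>>>>>> RIGHT

Derivation:
Final LEFT:  [foxtrot, charlie, alpha, foxtrot, hotel]
Final RIGHT: [foxtrot, charlie, foxtrot, foxtrot, india]
i=0: L=foxtrot R=foxtrot -> agree -> foxtrot
i=1: L=charlie R=charlie -> agree -> charlie
i=2: BASE=india L=alpha R=foxtrot all differ -> CONFLICT
i=3: L=foxtrot R=foxtrot -> agree -> foxtrot
i=4: BASE=delta L=hotel R=india all differ -> CONFLICT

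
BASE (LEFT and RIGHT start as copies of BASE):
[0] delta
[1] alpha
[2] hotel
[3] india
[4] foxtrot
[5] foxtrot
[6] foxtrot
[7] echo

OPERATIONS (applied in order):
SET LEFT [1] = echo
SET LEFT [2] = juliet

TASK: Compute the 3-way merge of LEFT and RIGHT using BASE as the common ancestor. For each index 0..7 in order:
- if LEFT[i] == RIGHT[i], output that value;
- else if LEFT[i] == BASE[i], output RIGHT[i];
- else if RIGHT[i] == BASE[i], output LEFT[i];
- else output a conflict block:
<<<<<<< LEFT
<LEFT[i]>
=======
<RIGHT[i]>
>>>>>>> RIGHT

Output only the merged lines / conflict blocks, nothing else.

Final LEFT:  [delta, echo, juliet, india, foxtrot, foxtrot, foxtrot, echo]
Final RIGHT: [delta, alpha, hotel, india, foxtrot, foxtrot, foxtrot, echo]
i=0: L=delta R=delta -> agree -> delta
i=1: L=echo, R=alpha=BASE -> take LEFT -> echo
i=2: L=juliet, R=hotel=BASE -> take LEFT -> juliet
i=3: L=india R=india -> agree -> india
i=4: L=foxtrot R=foxtrot -> agree -> foxtrot
i=5: L=foxtrot R=foxtrot -> agree -> foxtrot
i=6: L=foxtrot R=foxtrot -> agree -> foxtrot
i=7: L=echo R=echo -> agree -> echo

Answer: delta
echo
juliet
india
foxtrot
foxtrot
foxtrot
echo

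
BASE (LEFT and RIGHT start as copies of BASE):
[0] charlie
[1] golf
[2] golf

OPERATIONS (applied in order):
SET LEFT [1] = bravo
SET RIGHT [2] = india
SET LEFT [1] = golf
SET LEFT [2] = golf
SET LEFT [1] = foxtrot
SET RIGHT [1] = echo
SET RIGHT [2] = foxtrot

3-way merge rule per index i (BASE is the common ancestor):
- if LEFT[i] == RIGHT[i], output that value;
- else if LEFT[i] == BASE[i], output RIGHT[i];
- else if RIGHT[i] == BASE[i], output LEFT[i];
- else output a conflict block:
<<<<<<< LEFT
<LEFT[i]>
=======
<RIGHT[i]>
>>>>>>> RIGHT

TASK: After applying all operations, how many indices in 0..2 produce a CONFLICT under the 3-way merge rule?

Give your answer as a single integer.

Final LEFT:  [charlie, foxtrot, golf]
Final RIGHT: [charlie, echo, foxtrot]
i=0: L=charlie R=charlie -> agree -> charlie
i=1: BASE=golf L=foxtrot R=echo all differ -> CONFLICT
i=2: L=golf=BASE, R=foxtrot -> take RIGHT -> foxtrot
Conflict count: 1

Answer: 1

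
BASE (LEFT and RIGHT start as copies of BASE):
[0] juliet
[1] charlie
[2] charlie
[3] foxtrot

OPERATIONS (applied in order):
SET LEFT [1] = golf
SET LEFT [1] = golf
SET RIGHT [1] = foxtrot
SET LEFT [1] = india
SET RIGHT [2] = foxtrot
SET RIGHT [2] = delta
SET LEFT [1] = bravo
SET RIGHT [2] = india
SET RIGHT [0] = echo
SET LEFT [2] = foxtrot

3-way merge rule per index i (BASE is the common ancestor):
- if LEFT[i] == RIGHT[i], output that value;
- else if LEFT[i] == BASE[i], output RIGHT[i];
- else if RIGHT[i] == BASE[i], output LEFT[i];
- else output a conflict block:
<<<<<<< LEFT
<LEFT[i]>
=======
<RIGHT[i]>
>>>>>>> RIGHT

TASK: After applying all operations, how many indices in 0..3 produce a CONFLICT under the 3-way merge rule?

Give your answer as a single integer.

Answer: 2

Derivation:
Final LEFT:  [juliet, bravo, foxtrot, foxtrot]
Final RIGHT: [echo, foxtrot, india, foxtrot]
i=0: L=juliet=BASE, R=echo -> take RIGHT -> echo
i=1: BASE=charlie L=bravo R=foxtrot all differ -> CONFLICT
i=2: BASE=charlie L=foxtrot R=india all differ -> CONFLICT
i=3: L=foxtrot R=foxtrot -> agree -> foxtrot
Conflict count: 2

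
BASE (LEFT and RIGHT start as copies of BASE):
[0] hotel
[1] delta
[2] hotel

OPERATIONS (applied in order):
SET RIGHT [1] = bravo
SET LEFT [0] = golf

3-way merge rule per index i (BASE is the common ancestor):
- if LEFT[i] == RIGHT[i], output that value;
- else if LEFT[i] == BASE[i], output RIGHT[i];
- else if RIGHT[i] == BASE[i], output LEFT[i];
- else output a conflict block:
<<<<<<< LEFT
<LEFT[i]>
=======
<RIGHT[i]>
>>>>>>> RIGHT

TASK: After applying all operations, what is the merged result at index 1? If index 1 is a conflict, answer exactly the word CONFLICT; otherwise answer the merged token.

Answer: bravo

Derivation:
Final LEFT:  [golf, delta, hotel]
Final RIGHT: [hotel, bravo, hotel]
i=0: L=golf, R=hotel=BASE -> take LEFT -> golf
i=1: L=delta=BASE, R=bravo -> take RIGHT -> bravo
i=2: L=hotel R=hotel -> agree -> hotel
Index 1 -> bravo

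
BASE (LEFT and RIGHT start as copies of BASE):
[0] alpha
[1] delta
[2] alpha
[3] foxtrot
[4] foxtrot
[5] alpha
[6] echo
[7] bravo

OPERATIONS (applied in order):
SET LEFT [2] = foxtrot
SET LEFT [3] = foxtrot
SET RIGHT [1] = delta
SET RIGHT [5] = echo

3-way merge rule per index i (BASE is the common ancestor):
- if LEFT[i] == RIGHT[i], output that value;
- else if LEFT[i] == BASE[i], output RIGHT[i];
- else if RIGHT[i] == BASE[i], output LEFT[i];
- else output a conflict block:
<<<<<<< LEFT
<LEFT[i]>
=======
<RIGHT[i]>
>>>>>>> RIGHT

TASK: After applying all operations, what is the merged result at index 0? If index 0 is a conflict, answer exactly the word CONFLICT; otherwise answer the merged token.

Answer: alpha

Derivation:
Final LEFT:  [alpha, delta, foxtrot, foxtrot, foxtrot, alpha, echo, bravo]
Final RIGHT: [alpha, delta, alpha, foxtrot, foxtrot, echo, echo, bravo]
i=0: L=alpha R=alpha -> agree -> alpha
i=1: L=delta R=delta -> agree -> delta
i=2: L=foxtrot, R=alpha=BASE -> take LEFT -> foxtrot
i=3: L=foxtrot R=foxtrot -> agree -> foxtrot
i=4: L=foxtrot R=foxtrot -> agree -> foxtrot
i=5: L=alpha=BASE, R=echo -> take RIGHT -> echo
i=6: L=echo R=echo -> agree -> echo
i=7: L=bravo R=bravo -> agree -> bravo
Index 0 -> alpha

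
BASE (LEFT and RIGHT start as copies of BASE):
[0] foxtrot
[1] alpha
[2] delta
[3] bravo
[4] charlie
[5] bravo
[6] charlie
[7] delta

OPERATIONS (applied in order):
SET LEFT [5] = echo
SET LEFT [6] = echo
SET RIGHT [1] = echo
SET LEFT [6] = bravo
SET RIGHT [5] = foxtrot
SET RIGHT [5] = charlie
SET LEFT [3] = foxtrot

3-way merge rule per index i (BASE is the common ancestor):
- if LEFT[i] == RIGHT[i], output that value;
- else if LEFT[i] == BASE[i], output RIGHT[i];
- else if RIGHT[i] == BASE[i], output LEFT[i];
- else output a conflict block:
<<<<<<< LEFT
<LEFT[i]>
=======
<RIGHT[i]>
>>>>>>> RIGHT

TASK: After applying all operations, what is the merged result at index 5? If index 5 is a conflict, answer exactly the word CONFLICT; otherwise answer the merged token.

Final LEFT:  [foxtrot, alpha, delta, foxtrot, charlie, echo, bravo, delta]
Final RIGHT: [foxtrot, echo, delta, bravo, charlie, charlie, charlie, delta]
i=0: L=foxtrot R=foxtrot -> agree -> foxtrot
i=1: L=alpha=BASE, R=echo -> take RIGHT -> echo
i=2: L=delta R=delta -> agree -> delta
i=3: L=foxtrot, R=bravo=BASE -> take LEFT -> foxtrot
i=4: L=charlie R=charlie -> agree -> charlie
i=5: BASE=bravo L=echo R=charlie all differ -> CONFLICT
i=6: L=bravo, R=charlie=BASE -> take LEFT -> bravo
i=7: L=delta R=delta -> agree -> delta
Index 5 -> CONFLICT

Answer: CONFLICT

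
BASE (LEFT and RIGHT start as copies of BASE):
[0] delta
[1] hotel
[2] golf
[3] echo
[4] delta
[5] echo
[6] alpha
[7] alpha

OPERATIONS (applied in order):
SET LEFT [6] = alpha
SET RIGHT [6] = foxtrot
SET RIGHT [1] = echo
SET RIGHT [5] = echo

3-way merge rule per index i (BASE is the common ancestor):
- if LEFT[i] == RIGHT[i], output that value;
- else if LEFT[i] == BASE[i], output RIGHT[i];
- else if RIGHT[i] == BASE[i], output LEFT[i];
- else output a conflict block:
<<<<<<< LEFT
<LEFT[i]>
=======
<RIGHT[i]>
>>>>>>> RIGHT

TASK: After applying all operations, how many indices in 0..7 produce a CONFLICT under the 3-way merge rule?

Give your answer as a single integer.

Final LEFT:  [delta, hotel, golf, echo, delta, echo, alpha, alpha]
Final RIGHT: [delta, echo, golf, echo, delta, echo, foxtrot, alpha]
i=0: L=delta R=delta -> agree -> delta
i=1: L=hotel=BASE, R=echo -> take RIGHT -> echo
i=2: L=golf R=golf -> agree -> golf
i=3: L=echo R=echo -> agree -> echo
i=4: L=delta R=delta -> agree -> delta
i=5: L=echo R=echo -> agree -> echo
i=6: L=alpha=BASE, R=foxtrot -> take RIGHT -> foxtrot
i=7: L=alpha R=alpha -> agree -> alpha
Conflict count: 0

Answer: 0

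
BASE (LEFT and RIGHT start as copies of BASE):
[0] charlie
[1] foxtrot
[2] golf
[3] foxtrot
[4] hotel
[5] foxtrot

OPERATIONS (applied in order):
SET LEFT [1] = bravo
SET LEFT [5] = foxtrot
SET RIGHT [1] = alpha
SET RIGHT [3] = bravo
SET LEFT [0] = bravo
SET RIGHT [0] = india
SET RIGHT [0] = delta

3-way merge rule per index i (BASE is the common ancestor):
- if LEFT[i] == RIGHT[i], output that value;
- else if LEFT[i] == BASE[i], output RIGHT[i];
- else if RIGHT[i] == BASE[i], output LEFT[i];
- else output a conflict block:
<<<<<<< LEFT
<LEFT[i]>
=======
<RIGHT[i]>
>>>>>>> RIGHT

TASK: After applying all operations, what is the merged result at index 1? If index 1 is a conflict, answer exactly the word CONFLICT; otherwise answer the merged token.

Final LEFT:  [bravo, bravo, golf, foxtrot, hotel, foxtrot]
Final RIGHT: [delta, alpha, golf, bravo, hotel, foxtrot]
i=0: BASE=charlie L=bravo R=delta all differ -> CONFLICT
i=1: BASE=foxtrot L=bravo R=alpha all differ -> CONFLICT
i=2: L=golf R=golf -> agree -> golf
i=3: L=foxtrot=BASE, R=bravo -> take RIGHT -> bravo
i=4: L=hotel R=hotel -> agree -> hotel
i=5: L=foxtrot R=foxtrot -> agree -> foxtrot
Index 1 -> CONFLICT

Answer: CONFLICT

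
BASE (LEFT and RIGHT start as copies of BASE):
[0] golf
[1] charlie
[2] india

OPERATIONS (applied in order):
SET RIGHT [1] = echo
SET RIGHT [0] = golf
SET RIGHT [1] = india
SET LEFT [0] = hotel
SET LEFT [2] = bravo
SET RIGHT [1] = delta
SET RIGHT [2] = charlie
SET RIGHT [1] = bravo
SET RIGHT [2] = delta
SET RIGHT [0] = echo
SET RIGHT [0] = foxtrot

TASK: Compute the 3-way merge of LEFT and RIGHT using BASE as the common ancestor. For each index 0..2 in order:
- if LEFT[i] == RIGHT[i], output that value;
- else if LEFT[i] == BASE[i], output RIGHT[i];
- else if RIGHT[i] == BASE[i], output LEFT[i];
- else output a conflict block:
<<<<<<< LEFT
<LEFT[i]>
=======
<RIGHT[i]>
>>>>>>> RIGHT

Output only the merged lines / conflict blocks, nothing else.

Answer: <<<<<<< LEFT
hotel
=======
foxtrot
>>>>>>> RIGHT
bravo
<<<<<<< LEFT
bravo
=======
delta
>>>>>>> RIGHT

Derivation:
Final LEFT:  [hotel, charlie, bravo]
Final RIGHT: [foxtrot, bravo, delta]
i=0: BASE=golf L=hotel R=foxtrot all differ -> CONFLICT
i=1: L=charlie=BASE, R=bravo -> take RIGHT -> bravo
i=2: BASE=india L=bravo R=delta all differ -> CONFLICT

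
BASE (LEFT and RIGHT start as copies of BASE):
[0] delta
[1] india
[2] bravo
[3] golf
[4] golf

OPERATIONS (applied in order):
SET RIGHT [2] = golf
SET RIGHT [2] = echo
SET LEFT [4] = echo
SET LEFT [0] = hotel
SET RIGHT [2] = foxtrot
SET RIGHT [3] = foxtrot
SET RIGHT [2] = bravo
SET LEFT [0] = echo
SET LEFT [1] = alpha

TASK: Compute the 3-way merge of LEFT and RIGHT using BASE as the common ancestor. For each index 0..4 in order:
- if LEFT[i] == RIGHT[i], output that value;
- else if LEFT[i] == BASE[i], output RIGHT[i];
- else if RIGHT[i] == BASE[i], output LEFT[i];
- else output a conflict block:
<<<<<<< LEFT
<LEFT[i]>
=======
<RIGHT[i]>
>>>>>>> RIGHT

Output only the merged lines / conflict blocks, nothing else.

Final LEFT:  [echo, alpha, bravo, golf, echo]
Final RIGHT: [delta, india, bravo, foxtrot, golf]
i=0: L=echo, R=delta=BASE -> take LEFT -> echo
i=1: L=alpha, R=india=BASE -> take LEFT -> alpha
i=2: L=bravo R=bravo -> agree -> bravo
i=3: L=golf=BASE, R=foxtrot -> take RIGHT -> foxtrot
i=4: L=echo, R=golf=BASE -> take LEFT -> echo

Answer: echo
alpha
bravo
foxtrot
echo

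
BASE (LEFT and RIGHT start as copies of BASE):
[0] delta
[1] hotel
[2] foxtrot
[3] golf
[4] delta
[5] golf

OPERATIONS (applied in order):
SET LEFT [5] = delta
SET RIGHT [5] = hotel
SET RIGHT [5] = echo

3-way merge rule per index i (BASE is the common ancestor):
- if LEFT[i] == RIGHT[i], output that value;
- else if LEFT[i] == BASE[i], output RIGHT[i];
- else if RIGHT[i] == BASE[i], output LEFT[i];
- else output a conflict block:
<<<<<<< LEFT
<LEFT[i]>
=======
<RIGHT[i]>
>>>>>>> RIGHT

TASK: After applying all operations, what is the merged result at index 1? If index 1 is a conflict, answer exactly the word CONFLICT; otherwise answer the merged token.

Answer: hotel

Derivation:
Final LEFT:  [delta, hotel, foxtrot, golf, delta, delta]
Final RIGHT: [delta, hotel, foxtrot, golf, delta, echo]
i=0: L=delta R=delta -> agree -> delta
i=1: L=hotel R=hotel -> agree -> hotel
i=2: L=foxtrot R=foxtrot -> agree -> foxtrot
i=3: L=golf R=golf -> agree -> golf
i=4: L=delta R=delta -> agree -> delta
i=5: BASE=golf L=delta R=echo all differ -> CONFLICT
Index 1 -> hotel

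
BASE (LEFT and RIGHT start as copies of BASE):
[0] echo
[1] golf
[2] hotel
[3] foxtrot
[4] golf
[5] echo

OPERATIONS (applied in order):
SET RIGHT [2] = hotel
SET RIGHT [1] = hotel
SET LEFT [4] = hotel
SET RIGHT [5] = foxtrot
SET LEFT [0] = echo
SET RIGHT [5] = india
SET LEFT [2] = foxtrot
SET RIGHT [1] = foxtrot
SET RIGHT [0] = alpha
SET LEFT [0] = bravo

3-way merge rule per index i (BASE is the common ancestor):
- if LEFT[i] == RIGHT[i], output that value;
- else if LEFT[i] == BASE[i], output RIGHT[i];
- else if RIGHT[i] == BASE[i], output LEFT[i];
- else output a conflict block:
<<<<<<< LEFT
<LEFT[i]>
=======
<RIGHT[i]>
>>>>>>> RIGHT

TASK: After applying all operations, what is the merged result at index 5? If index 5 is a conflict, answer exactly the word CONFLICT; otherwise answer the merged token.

Answer: india

Derivation:
Final LEFT:  [bravo, golf, foxtrot, foxtrot, hotel, echo]
Final RIGHT: [alpha, foxtrot, hotel, foxtrot, golf, india]
i=0: BASE=echo L=bravo R=alpha all differ -> CONFLICT
i=1: L=golf=BASE, R=foxtrot -> take RIGHT -> foxtrot
i=2: L=foxtrot, R=hotel=BASE -> take LEFT -> foxtrot
i=3: L=foxtrot R=foxtrot -> agree -> foxtrot
i=4: L=hotel, R=golf=BASE -> take LEFT -> hotel
i=5: L=echo=BASE, R=india -> take RIGHT -> india
Index 5 -> india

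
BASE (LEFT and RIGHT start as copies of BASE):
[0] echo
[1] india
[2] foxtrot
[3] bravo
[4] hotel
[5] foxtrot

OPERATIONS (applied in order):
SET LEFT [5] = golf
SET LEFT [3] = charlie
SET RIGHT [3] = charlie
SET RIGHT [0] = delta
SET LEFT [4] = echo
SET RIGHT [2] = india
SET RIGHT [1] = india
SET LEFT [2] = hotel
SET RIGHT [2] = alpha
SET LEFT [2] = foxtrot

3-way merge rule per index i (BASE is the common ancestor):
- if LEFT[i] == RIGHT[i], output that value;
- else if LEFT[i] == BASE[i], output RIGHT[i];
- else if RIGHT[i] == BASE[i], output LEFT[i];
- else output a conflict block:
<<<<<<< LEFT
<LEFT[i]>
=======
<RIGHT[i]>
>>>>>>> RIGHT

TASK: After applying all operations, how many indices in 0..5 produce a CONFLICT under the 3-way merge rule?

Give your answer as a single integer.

Final LEFT:  [echo, india, foxtrot, charlie, echo, golf]
Final RIGHT: [delta, india, alpha, charlie, hotel, foxtrot]
i=0: L=echo=BASE, R=delta -> take RIGHT -> delta
i=1: L=india R=india -> agree -> india
i=2: L=foxtrot=BASE, R=alpha -> take RIGHT -> alpha
i=3: L=charlie R=charlie -> agree -> charlie
i=4: L=echo, R=hotel=BASE -> take LEFT -> echo
i=5: L=golf, R=foxtrot=BASE -> take LEFT -> golf
Conflict count: 0

Answer: 0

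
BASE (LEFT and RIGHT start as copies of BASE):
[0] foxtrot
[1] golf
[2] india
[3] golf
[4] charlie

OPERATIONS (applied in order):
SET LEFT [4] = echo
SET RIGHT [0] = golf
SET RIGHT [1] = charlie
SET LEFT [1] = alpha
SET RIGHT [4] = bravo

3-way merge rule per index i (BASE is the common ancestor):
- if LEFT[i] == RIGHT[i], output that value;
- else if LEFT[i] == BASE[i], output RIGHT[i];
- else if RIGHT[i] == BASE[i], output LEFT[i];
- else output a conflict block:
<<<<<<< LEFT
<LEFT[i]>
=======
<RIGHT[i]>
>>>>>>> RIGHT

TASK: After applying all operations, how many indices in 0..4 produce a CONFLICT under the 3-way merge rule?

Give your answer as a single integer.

Answer: 2

Derivation:
Final LEFT:  [foxtrot, alpha, india, golf, echo]
Final RIGHT: [golf, charlie, india, golf, bravo]
i=0: L=foxtrot=BASE, R=golf -> take RIGHT -> golf
i=1: BASE=golf L=alpha R=charlie all differ -> CONFLICT
i=2: L=india R=india -> agree -> india
i=3: L=golf R=golf -> agree -> golf
i=4: BASE=charlie L=echo R=bravo all differ -> CONFLICT
Conflict count: 2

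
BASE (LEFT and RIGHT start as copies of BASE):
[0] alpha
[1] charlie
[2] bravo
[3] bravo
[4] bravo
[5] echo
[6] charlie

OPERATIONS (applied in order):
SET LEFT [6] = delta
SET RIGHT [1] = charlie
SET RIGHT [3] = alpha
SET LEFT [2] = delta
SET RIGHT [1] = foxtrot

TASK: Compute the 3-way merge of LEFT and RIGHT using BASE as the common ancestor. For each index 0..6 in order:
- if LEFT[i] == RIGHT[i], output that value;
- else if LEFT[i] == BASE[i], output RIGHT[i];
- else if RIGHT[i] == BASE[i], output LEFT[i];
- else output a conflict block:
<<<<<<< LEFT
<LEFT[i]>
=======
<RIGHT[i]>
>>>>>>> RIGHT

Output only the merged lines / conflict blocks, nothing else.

Final LEFT:  [alpha, charlie, delta, bravo, bravo, echo, delta]
Final RIGHT: [alpha, foxtrot, bravo, alpha, bravo, echo, charlie]
i=0: L=alpha R=alpha -> agree -> alpha
i=1: L=charlie=BASE, R=foxtrot -> take RIGHT -> foxtrot
i=2: L=delta, R=bravo=BASE -> take LEFT -> delta
i=3: L=bravo=BASE, R=alpha -> take RIGHT -> alpha
i=4: L=bravo R=bravo -> agree -> bravo
i=5: L=echo R=echo -> agree -> echo
i=6: L=delta, R=charlie=BASE -> take LEFT -> delta

Answer: alpha
foxtrot
delta
alpha
bravo
echo
delta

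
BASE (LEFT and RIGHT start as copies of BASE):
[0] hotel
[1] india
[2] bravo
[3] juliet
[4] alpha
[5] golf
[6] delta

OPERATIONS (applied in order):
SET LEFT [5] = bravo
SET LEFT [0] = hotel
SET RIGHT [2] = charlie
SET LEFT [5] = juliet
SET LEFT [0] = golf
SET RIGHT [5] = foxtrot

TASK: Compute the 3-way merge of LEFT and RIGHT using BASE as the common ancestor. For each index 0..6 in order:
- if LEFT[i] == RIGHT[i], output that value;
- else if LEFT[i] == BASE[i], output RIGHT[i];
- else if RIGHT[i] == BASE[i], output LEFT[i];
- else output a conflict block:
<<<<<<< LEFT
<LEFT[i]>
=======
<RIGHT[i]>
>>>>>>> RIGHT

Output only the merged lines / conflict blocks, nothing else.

Answer: golf
india
charlie
juliet
alpha
<<<<<<< LEFT
juliet
=======
foxtrot
>>>>>>> RIGHT
delta

Derivation:
Final LEFT:  [golf, india, bravo, juliet, alpha, juliet, delta]
Final RIGHT: [hotel, india, charlie, juliet, alpha, foxtrot, delta]
i=0: L=golf, R=hotel=BASE -> take LEFT -> golf
i=1: L=india R=india -> agree -> india
i=2: L=bravo=BASE, R=charlie -> take RIGHT -> charlie
i=3: L=juliet R=juliet -> agree -> juliet
i=4: L=alpha R=alpha -> agree -> alpha
i=5: BASE=golf L=juliet R=foxtrot all differ -> CONFLICT
i=6: L=delta R=delta -> agree -> delta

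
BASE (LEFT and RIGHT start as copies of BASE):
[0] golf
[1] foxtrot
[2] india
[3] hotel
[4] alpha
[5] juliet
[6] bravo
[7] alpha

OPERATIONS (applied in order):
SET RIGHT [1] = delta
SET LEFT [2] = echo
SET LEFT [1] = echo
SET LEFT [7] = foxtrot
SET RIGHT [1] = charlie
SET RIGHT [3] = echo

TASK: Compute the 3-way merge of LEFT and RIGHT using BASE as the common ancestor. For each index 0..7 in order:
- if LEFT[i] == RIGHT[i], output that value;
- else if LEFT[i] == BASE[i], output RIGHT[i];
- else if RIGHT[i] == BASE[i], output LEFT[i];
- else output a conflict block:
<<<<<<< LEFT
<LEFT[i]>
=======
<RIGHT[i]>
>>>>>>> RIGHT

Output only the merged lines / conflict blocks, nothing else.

Final LEFT:  [golf, echo, echo, hotel, alpha, juliet, bravo, foxtrot]
Final RIGHT: [golf, charlie, india, echo, alpha, juliet, bravo, alpha]
i=0: L=golf R=golf -> agree -> golf
i=1: BASE=foxtrot L=echo R=charlie all differ -> CONFLICT
i=2: L=echo, R=india=BASE -> take LEFT -> echo
i=3: L=hotel=BASE, R=echo -> take RIGHT -> echo
i=4: L=alpha R=alpha -> agree -> alpha
i=5: L=juliet R=juliet -> agree -> juliet
i=6: L=bravo R=bravo -> agree -> bravo
i=7: L=foxtrot, R=alpha=BASE -> take LEFT -> foxtrot

Answer: golf
<<<<<<< LEFT
echo
=======
charlie
>>>>>>> RIGHT
echo
echo
alpha
juliet
bravo
foxtrot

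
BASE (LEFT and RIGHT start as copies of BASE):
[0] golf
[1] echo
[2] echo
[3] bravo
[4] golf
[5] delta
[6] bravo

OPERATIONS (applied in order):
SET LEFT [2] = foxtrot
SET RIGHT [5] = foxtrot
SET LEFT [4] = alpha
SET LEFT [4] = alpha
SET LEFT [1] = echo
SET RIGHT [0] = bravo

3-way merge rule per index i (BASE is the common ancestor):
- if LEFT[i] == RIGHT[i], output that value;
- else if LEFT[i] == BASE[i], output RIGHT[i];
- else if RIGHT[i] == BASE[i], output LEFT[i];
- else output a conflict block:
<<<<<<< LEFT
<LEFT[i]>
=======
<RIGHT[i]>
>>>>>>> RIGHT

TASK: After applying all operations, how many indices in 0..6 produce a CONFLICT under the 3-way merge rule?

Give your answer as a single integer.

Final LEFT:  [golf, echo, foxtrot, bravo, alpha, delta, bravo]
Final RIGHT: [bravo, echo, echo, bravo, golf, foxtrot, bravo]
i=0: L=golf=BASE, R=bravo -> take RIGHT -> bravo
i=1: L=echo R=echo -> agree -> echo
i=2: L=foxtrot, R=echo=BASE -> take LEFT -> foxtrot
i=3: L=bravo R=bravo -> agree -> bravo
i=4: L=alpha, R=golf=BASE -> take LEFT -> alpha
i=5: L=delta=BASE, R=foxtrot -> take RIGHT -> foxtrot
i=6: L=bravo R=bravo -> agree -> bravo
Conflict count: 0

Answer: 0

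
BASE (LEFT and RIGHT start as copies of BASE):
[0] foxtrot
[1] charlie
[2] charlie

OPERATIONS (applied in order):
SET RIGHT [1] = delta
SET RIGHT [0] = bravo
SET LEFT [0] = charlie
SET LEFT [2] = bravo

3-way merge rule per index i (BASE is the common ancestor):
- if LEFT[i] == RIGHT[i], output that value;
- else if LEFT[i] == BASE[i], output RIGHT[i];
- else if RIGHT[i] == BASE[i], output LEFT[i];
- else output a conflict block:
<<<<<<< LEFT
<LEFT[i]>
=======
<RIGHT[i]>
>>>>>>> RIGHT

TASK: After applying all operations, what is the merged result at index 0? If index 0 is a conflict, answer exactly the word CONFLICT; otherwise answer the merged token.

Answer: CONFLICT

Derivation:
Final LEFT:  [charlie, charlie, bravo]
Final RIGHT: [bravo, delta, charlie]
i=0: BASE=foxtrot L=charlie R=bravo all differ -> CONFLICT
i=1: L=charlie=BASE, R=delta -> take RIGHT -> delta
i=2: L=bravo, R=charlie=BASE -> take LEFT -> bravo
Index 0 -> CONFLICT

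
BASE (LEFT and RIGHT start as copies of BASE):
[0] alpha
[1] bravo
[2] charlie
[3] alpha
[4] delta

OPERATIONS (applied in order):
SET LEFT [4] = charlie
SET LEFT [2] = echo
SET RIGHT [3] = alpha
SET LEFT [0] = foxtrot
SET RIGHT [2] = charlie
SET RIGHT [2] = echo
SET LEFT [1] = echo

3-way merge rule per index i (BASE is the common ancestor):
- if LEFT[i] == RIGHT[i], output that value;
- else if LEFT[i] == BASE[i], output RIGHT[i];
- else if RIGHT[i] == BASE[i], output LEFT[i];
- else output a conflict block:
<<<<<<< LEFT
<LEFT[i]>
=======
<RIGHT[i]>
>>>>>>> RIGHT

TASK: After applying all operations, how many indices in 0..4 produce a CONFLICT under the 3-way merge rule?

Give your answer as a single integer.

Answer: 0

Derivation:
Final LEFT:  [foxtrot, echo, echo, alpha, charlie]
Final RIGHT: [alpha, bravo, echo, alpha, delta]
i=0: L=foxtrot, R=alpha=BASE -> take LEFT -> foxtrot
i=1: L=echo, R=bravo=BASE -> take LEFT -> echo
i=2: L=echo R=echo -> agree -> echo
i=3: L=alpha R=alpha -> agree -> alpha
i=4: L=charlie, R=delta=BASE -> take LEFT -> charlie
Conflict count: 0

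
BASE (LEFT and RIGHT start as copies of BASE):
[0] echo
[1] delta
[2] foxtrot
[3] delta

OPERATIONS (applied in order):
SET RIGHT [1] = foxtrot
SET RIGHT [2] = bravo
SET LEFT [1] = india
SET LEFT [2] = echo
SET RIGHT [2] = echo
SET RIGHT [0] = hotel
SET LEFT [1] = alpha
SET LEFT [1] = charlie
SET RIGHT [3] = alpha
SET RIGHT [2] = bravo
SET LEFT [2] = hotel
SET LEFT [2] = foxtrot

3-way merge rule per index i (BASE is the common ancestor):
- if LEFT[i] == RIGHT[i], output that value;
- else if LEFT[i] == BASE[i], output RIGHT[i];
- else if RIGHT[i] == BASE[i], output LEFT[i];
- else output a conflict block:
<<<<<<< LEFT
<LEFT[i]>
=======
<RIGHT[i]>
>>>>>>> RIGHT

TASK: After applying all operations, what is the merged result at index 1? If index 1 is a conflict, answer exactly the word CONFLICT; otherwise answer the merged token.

Final LEFT:  [echo, charlie, foxtrot, delta]
Final RIGHT: [hotel, foxtrot, bravo, alpha]
i=0: L=echo=BASE, R=hotel -> take RIGHT -> hotel
i=1: BASE=delta L=charlie R=foxtrot all differ -> CONFLICT
i=2: L=foxtrot=BASE, R=bravo -> take RIGHT -> bravo
i=3: L=delta=BASE, R=alpha -> take RIGHT -> alpha
Index 1 -> CONFLICT

Answer: CONFLICT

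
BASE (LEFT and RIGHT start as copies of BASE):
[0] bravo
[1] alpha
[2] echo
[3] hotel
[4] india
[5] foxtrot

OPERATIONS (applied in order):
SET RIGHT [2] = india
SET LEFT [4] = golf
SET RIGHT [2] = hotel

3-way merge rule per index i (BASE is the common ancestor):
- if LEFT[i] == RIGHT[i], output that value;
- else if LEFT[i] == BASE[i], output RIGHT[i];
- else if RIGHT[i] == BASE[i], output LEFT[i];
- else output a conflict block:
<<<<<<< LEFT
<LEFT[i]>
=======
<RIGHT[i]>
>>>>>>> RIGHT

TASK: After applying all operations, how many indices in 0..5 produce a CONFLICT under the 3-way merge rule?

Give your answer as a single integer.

Final LEFT:  [bravo, alpha, echo, hotel, golf, foxtrot]
Final RIGHT: [bravo, alpha, hotel, hotel, india, foxtrot]
i=0: L=bravo R=bravo -> agree -> bravo
i=1: L=alpha R=alpha -> agree -> alpha
i=2: L=echo=BASE, R=hotel -> take RIGHT -> hotel
i=3: L=hotel R=hotel -> agree -> hotel
i=4: L=golf, R=india=BASE -> take LEFT -> golf
i=5: L=foxtrot R=foxtrot -> agree -> foxtrot
Conflict count: 0

Answer: 0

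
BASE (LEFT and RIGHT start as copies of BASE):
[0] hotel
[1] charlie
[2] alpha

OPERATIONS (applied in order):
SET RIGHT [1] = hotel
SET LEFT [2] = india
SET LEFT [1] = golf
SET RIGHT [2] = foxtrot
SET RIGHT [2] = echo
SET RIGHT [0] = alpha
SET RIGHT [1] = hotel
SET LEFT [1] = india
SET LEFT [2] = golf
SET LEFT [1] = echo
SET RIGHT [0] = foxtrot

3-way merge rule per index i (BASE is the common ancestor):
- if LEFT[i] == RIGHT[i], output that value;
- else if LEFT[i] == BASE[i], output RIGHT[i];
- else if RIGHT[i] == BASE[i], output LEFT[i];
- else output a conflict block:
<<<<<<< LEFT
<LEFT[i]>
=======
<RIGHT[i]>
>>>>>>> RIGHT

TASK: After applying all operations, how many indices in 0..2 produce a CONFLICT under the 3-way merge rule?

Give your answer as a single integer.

Answer: 2

Derivation:
Final LEFT:  [hotel, echo, golf]
Final RIGHT: [foxtrot, hotel, echo]
i=0: L=hotel=BASE, R=foxtrot -> take RIGHT -> foxtrot
i=1: BASE=charlie L=echo R=hotel all differ -> CONFLICT
i=2: BASE=alpha L=golf R=echo all differ -> CONFLICT
Conflict count: 2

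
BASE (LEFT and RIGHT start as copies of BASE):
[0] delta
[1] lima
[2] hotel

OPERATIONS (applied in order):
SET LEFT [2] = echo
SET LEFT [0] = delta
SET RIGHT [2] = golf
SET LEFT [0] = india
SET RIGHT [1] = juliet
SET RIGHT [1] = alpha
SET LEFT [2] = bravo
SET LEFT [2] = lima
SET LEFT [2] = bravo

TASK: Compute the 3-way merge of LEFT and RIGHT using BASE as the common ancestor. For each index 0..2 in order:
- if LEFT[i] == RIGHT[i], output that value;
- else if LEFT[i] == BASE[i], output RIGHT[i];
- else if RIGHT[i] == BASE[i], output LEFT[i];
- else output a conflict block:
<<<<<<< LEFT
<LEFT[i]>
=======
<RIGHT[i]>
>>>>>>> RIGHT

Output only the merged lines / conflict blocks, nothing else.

Final LEFT:  [india, lima, bravo]
Final RIGHT: [delta, alpha, golf]
i=0: L=india, R=delta=BASE -> take LEFT -> india
i=1: L=lima=BASE, R=alpha -> take RIGHT -> alpha
i=2: BASE=hotel L=bravo R=golf all differ -> CONFLICT

Answer: india
alpha
<<<<<<< LEFT
bravo
=======
golf
>>>>>>> RIGHT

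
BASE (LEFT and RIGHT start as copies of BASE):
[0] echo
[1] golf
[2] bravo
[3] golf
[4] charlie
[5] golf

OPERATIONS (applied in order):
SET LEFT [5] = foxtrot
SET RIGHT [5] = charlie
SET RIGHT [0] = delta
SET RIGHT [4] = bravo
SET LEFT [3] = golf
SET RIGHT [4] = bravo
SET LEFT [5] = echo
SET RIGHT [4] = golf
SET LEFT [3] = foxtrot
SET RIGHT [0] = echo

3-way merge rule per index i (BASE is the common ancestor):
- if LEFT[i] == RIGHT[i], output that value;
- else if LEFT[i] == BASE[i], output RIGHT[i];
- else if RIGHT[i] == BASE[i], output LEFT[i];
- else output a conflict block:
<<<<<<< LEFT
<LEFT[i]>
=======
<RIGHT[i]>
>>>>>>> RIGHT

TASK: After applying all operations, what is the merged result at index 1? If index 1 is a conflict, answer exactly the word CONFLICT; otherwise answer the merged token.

Final LEFT:  [echo, golf, bravo, foxtrot, charlie, echo]
Final RIGHT: [echo, golf, bravo, golf, golf, charlie]
i=0: L=echo R=echo -> agree -> echo
i=1: L=golf R=golf -> agree -> golf
i=2: L=bravo R=bravo -> agree -> bravo
i=3: L=foxtrot, R=golf=BASE -> take LEFT -> foxtrot
i=4: L=charlie=BASE, R=golf -> take RIGHT -> golf
i=5: BASE=golf L=echo R=charlie all differ -> CONFLICT
Index 1 -> golf

Answer: golf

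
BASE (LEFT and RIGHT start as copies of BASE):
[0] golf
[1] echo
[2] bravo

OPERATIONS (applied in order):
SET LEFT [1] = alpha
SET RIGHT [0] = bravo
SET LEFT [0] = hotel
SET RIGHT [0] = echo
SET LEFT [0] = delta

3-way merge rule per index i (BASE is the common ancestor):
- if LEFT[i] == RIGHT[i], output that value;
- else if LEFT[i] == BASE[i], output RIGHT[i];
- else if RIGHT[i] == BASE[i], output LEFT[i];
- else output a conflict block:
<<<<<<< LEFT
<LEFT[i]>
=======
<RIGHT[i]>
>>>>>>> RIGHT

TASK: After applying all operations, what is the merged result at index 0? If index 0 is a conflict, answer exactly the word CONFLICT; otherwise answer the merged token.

Final LEFT:  [delta, alpha, bravo]
Final RIGHT: [echo, echo, bravo]
i=0: BASE=golf L=delta R=echo all differ -> CONFLICT
i=1: L=alpha, R=echo=BASE -> take LEFT -> alpha
i=2: L=bravo R=bravo -> agree -> bravo
Index 0 -> CONFLICT

Answer: CONFLICT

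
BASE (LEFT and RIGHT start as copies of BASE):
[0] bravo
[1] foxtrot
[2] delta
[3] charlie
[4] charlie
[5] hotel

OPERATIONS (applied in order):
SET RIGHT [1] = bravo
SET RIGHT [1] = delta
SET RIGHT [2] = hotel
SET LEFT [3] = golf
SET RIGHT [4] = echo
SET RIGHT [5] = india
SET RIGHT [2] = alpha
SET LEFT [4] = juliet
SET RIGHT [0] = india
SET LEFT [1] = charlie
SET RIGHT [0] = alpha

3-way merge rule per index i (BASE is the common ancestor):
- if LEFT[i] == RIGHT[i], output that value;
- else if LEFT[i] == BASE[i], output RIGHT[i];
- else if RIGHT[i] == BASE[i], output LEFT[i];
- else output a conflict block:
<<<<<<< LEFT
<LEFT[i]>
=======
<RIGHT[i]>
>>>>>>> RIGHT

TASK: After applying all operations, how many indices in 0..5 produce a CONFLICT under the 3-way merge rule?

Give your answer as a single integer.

Final LEFT:  [bravo, charlie, delta, golf, juliet, hotel]
Final RIGHT: [alpha, delta, alpha, charlie, echo, india]
i=0: L=bravo=BASE, R=alpha -> take RIGHT -> alpha
i=1: BASE=foxtrot L=charlie R=delta all differ -> CONFLICT
i=2: L=delta=BASE, R=alpha -> take RIGHT -> alpha
i=3: L=golf, R=charlie=BASE -> take LEFT -> golf
i=4: BASE=charlie L=juliet R=echo all differ -> CONFLICT
i=5: L=hotel=BASE, R=india -> take RIGHT -> india
Conflict count: 2

Answer: 2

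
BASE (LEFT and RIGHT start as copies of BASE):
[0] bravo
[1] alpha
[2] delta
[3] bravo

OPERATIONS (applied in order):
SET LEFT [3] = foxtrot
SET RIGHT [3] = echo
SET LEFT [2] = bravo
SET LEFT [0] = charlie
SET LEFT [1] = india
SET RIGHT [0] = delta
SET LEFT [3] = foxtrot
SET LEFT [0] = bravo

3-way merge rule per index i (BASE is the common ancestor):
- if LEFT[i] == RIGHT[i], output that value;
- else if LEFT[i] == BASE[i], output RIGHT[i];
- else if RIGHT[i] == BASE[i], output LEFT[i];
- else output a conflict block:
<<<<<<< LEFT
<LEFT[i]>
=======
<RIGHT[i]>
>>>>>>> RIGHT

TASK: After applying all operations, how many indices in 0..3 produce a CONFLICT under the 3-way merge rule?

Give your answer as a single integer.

Final LEFT:  [bravo, india, bravo, foxtrot]
Final RIGHT: [delta, alpha, delta, echo]
i=0: L=bravo=BASE, R=delta -> take RIGHT -> delta
i=1: L=india, R=alpha=BASE -> take LEFT -> india
i=2: L=bravo, R=delta=BASE -> take LEFT -> bravo
i=3: BASE=bravo L=foxtrot R=echo all differ -> CONFLICT
Conflict count: 1

Answer: 1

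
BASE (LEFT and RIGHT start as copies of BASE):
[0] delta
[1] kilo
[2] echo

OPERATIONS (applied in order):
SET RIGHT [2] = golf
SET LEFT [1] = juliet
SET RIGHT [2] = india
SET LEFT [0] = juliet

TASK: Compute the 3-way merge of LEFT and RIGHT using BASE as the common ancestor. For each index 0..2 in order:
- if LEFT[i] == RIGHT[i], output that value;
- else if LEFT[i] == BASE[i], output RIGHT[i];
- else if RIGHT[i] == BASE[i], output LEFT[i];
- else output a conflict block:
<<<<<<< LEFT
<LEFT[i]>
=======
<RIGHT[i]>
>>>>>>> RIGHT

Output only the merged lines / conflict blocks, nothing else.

Answer: juliet
juliet
india

Derivation:
Final LEFT:  [juliet, juliet, echo]
Final RIGHT: [delta, kilo, india]
i=0: L=juliet, R=delta=BASE -> take LEFT -> juliet
i=1: L=juliet, R=kilo=BASE -> take LEFT -> juliet
i=2: L=echo=BASE, R=india -> take RIGHT -> india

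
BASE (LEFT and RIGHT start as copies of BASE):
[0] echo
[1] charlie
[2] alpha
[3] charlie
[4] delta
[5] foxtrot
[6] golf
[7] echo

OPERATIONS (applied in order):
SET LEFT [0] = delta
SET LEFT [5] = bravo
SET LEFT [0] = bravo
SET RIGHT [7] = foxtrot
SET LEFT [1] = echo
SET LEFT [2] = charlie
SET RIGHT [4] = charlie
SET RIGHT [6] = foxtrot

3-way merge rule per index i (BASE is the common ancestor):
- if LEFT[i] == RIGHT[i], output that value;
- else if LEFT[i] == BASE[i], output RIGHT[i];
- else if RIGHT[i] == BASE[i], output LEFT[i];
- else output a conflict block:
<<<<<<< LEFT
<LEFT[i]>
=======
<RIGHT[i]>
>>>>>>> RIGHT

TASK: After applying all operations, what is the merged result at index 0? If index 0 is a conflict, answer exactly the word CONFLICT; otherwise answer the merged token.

Answer: bravo

Derivation:
Final LEFT:  [bravo, echo, charlie, charlie, delta, bravo, golf, echo]
Final RIGHT: [echo, charlie, alpha, charlie, charlie, foxtrot, foxtrot, foxtrot]
i=0: L=bravo, R=echo=BASE -> take LEFT -> bravo
i=1: L=echo, R=charlie=BASE -> take LEFT -> echo
i=2: L=charlie, R=alpha=BASE -> take LEFT -> charlie
i=3: L=charlie R=charlie -> agree -> charlie
i=4: L=delta=BASE, R=charlie -> take RIGHT -> charlie
i=5: L=bravo, R=foxtrot=BASE -> take LEFT -> bravo
i=6: L=golf=BASE, R=foxtrot -> take RIGHT -> foxtrot
i=7: L=echo=BASE, R=foxtrot -> take RIGHT -> foxtrot
Index 0 -> bravo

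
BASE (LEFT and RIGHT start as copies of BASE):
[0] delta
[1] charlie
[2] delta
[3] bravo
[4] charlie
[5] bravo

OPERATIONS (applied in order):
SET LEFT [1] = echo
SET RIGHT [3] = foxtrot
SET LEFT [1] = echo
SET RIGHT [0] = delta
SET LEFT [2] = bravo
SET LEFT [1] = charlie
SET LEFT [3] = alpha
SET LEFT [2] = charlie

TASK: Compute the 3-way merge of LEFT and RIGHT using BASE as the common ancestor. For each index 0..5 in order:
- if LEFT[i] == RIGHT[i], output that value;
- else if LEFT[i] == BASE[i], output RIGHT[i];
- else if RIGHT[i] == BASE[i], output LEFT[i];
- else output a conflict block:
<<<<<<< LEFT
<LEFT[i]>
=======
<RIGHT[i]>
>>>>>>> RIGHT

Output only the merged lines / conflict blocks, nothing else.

Answer: delta
charlie
charlie
<<<<<<< LEFT
alpha
=======
foxtrot
>>>>>>> RIGHT
charlie
bravo

Derivation:
Final LEFT:  [delta, charlie, charlie, alpha, charlie, bravo]
Final RIGHT: [delta, charlie, delta, foxtrot, charlie, bravo]
i=0: L=delta R=delta -> agree -> delta
i=1: L=charlie R=charlie -> agree -> charlie
i=2: L=charlie, R=delta=BASE -> take LEFT -> charlie
i=3: BASE=bravo L=alpha R=foxtrot all differ -> CONFLICT
i=4: L=charlie R=charlie -> agree -> charlie
i=5: L=bravo R=bravo -> agree -> bravo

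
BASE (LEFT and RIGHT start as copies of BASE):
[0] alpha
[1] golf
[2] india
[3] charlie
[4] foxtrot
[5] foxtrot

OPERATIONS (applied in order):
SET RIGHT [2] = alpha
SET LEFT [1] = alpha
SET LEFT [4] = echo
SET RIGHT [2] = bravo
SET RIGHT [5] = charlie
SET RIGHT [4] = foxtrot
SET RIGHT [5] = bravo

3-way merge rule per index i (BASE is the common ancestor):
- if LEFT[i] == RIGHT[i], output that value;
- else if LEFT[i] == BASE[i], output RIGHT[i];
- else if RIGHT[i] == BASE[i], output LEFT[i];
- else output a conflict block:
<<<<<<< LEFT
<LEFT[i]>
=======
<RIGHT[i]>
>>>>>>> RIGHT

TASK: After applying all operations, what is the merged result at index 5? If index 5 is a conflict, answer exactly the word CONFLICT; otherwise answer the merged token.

Final LEFT:  [alpha, alpha, india, charlie, echo, foxtrot]
Final RIGHT: [alpha, golf, bravo, charlie, foxtrot, bravo]
i=0: L=alpha R=alpha -> agree -> alpha
i=1: L=alpha, R=golf=BASE -> take LEFT -> alpha
i=2: L=india=BASE, R=bravo -> take RIGHT -> bravo
i=3: L=charlie R=charlie -> agree -> charlie
i=4: L=echo, R=foxtrot=BASE -> take LEFT -> echo
i=5: L=foxtrot=BASE, R=bravo -> take RIGHT -> bravo
Index 5 -> bravo

Answer: bravo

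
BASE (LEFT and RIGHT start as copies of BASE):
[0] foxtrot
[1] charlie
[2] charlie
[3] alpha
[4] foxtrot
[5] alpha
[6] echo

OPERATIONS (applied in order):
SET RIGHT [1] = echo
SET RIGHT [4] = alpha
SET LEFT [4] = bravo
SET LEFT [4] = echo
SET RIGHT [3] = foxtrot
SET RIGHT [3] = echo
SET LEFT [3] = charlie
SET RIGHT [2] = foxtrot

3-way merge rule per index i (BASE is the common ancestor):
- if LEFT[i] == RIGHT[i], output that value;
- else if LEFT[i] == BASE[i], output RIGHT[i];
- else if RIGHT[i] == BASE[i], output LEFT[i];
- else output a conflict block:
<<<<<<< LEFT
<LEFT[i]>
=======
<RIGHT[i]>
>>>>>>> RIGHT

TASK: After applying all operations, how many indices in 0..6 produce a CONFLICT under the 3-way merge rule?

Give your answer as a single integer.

Final LEFT:  [foxtrot, charlie, charlie, charlie, echo, alpha, echo]
Final RIGHT: [foxtrot, echo, foxtrot, echo, alpha, alpha, echo]
i=0: L=foxtrot R=foxtrot -> agree -> foxtrot
i=1: L=charlie=BASE, R=echo -> take RIGHT -> echo
i=2: L=charlie=BASE, R=foxtrot -> take RIGHT -> foxtrot
i=3: BASE=alpha L=charlie R=echo all differ -> CONFLICT
i=4: BASE=foxtrot L=echo R=alpha all differ -> CONFLICT
i=5: L=alpha R=alpha -> agree -> alpha
i=6: L=echo R=echo -> agree -> echo
Conflict count: 2

Answer: 2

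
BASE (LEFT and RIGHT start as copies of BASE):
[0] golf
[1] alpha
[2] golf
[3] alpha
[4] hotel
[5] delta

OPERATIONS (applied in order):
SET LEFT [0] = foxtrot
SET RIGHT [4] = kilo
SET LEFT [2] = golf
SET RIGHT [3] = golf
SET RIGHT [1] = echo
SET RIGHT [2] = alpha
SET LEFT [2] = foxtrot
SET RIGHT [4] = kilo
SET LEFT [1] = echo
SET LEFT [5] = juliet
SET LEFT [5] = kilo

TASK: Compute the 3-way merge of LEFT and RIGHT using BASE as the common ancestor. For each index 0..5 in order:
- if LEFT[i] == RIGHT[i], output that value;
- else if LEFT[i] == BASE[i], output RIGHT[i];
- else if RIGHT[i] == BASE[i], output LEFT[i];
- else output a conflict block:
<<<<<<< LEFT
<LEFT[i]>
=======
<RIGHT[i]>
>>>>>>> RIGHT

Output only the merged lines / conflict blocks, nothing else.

Final LEFT:  [foxtrot, echo, foxtrot, alpha, hotel, kilo]
Final RIGHT: [golf, echo, alpha, golf, kilo, delta]
i=0: L=foxtrot, R=golf=BASE -> take LEFT -> foxtrot
i=1: L=echo R=echo -> agree -> echo
i=2: BASE=golf L=foxtrot R=alpha all differ -> CONFLICT
i=3: L=alpha=BASE, R=golf -> take RIGHT -> golf
i=4: L=hotel=BASE, R=kilo -> take RIGHT -> kilo
i=5: L=kilo, R=delta=BASE -> take LEFT -> kilo

Answer: foxtrot
echo
<<<<<<< LEFT
foxtrot
=======
alpha
>>>>>>> RIGHT
golf
kilo
kilo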